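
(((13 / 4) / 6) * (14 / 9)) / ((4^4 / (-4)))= -91 / 6912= -0.01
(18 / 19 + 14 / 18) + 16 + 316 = 57067 / 171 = 333.73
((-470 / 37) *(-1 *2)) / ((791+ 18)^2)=940 / 24215797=0.00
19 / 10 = 1.90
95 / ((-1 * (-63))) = 95 / 63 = 1.51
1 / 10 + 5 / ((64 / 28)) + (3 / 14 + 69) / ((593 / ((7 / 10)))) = 22479 / 9488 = 2.37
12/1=12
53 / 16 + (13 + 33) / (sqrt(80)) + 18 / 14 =515 / 112 + 23*sqrt(5) / 10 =9.74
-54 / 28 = -27 / 14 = -1.93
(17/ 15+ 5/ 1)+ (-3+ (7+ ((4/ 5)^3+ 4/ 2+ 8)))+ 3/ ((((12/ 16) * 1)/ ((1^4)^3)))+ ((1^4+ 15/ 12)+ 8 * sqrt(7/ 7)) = 52343/ 1500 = 34.90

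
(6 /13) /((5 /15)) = 18 /13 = 1.38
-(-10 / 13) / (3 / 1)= 10 / 39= 0.26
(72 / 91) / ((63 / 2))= 16 / 637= 0.03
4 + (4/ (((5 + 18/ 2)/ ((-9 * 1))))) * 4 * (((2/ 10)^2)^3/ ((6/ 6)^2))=4.00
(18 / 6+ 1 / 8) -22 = -151 / 8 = -18.88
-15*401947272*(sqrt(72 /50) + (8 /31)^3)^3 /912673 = -7186656208508894134558656 /603268231906152089575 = -11912.87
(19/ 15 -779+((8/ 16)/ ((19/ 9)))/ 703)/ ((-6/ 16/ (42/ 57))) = 17452141784/ 11420235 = 1528.18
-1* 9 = -9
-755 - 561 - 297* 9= -3989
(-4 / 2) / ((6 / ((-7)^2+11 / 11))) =-50 / 3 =-16.67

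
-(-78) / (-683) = -78 / 683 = -0.11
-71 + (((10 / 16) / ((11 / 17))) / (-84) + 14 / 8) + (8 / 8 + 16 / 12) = -164911 / 2464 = -66.93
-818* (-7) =5726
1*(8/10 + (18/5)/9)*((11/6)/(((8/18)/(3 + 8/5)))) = 2277/100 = 22.77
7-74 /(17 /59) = -4247 /17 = -249.82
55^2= 3025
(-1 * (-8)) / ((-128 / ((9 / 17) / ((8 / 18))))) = -81 / 1088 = -0.07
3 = 3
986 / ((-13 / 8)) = -7888 / 13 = -606.77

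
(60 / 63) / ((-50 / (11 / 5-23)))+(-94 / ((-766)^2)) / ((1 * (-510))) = 691590287 / 1745599100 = 0.40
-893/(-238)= 893/238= 3.75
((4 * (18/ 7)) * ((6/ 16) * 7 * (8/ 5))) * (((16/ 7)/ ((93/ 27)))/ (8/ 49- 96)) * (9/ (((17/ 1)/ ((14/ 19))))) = -3429216/ 29388155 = -0.12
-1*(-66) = 66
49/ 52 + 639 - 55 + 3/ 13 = 30429/ 52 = 585.17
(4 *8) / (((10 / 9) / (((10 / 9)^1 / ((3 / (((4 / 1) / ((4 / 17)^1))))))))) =544 / 3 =181.33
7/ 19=0.37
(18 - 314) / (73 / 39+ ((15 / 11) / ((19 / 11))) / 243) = -2961036 / 18757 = -157.86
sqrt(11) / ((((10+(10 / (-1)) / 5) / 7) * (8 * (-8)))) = -7 * sqrt(11) / 512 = -0.05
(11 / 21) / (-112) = -11 / 2352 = -0.00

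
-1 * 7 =-7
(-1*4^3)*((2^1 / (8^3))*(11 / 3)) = -11 / 12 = -0.92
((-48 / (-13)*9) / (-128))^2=0.07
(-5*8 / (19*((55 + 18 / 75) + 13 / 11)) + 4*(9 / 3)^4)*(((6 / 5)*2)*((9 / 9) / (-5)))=-95505496 / 614175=-155.50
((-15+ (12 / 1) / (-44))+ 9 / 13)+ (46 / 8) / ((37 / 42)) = -85221 / 10582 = -8.05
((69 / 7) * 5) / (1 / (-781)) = -269445 / 7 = -38492.14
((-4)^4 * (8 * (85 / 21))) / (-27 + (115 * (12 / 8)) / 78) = -9052160 / 27069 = -334.41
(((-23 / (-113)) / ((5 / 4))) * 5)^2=8464 / 12769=0.66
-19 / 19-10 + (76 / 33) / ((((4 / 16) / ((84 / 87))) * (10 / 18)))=7991 / 1595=5.01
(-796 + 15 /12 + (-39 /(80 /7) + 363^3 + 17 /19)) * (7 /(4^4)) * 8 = 508925561151 /48640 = 10463107.75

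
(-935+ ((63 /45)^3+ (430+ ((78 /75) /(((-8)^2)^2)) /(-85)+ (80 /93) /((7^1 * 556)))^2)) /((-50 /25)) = -91983.97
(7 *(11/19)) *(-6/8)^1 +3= -3/76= -0.04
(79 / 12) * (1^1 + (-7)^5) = -221279 / 2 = -110639.50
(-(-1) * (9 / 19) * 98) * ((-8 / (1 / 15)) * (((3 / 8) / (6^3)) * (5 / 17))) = -3675 / 1292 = -2.84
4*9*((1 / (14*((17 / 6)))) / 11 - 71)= -3345696 / 1309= -2555.92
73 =73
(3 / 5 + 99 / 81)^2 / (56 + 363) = 6724 / 848475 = 0.01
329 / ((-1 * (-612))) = 329 / 612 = 0.54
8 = 8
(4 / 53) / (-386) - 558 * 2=-1116.00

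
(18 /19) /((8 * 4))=9 /304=0.03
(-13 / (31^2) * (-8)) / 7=104 / 6727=0.02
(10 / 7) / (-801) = -10 / 5607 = -0.00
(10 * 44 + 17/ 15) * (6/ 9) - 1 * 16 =12514/ 45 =278.09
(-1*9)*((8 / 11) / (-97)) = 72 / 1067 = 0.07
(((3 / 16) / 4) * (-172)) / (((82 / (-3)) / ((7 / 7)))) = 387 / 1312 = 0.29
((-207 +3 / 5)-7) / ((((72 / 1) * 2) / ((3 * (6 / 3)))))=-1067 / 120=-8.89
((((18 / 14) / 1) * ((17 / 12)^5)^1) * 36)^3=2862423051509815793 / 155373797376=18422817.10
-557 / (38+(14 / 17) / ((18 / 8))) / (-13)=85221 / 76310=1.12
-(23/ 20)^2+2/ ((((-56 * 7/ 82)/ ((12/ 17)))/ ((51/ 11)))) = -580331/ 215600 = -2.69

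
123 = 123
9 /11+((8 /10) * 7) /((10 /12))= 2073 /275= 7.54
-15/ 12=-5/ 4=-1.25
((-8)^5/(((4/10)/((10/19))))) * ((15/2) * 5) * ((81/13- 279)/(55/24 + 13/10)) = 13071974400000/106457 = 122791121.30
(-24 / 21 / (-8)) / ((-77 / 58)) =-0.11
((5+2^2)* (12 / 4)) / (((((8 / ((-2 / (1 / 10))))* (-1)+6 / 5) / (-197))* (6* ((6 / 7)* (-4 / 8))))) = 20685 / 16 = 1292.81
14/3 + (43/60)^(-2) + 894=900.61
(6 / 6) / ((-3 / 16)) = -16 / 3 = -5.33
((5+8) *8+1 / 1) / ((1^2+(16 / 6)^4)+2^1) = 8505 / 4339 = 1.96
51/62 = 0.82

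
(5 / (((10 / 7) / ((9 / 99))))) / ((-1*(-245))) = 1 / 770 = 0.00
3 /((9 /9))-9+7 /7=-5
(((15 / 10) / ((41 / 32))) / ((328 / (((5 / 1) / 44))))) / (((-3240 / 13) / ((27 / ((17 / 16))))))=-0.00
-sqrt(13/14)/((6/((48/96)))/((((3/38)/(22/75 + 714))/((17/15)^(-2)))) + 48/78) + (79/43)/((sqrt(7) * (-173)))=-79 * sqrt(7)/52073 -3757 * sqrt(182)/4446079792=-0.00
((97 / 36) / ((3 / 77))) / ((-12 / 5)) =-37345 / 1296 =-28.82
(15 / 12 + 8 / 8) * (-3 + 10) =63 / 4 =15.75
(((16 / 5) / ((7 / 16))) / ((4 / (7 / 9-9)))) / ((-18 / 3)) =2368 / 945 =2.51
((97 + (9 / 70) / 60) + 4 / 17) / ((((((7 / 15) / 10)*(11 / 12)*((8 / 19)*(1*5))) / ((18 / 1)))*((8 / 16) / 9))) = 32054690601 / 91630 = 349827.46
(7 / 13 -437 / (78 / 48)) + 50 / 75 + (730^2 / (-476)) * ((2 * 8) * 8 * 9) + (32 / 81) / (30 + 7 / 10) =-49624379792591 / 38469249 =-1289975.27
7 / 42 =1 / 6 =0.17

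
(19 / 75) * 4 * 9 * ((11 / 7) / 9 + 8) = 7828 / 105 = 74.55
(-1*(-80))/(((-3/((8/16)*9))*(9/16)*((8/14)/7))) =-7840/3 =-2613.33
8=8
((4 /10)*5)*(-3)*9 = -54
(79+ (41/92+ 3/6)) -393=-28801/92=-313.05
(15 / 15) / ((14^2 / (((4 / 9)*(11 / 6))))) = 11 / 2646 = 0.00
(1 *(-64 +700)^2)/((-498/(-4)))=3248.96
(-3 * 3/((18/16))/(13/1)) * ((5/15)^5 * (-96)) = 256/1053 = 0.24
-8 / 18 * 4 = -16 / 9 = -1.78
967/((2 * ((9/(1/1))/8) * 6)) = 1934/27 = 71.63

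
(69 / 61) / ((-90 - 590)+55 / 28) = -1932 / 1158085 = -0.00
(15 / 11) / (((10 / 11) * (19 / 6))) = 9 / 19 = 0.47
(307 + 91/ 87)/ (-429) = -26800/ 37323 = -0.72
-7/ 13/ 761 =-7/ 9893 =-0.00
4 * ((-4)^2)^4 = 262144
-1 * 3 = -3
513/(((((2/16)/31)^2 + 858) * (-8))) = -3943944/52770433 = -0.07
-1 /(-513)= 1 /513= 0.00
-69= -69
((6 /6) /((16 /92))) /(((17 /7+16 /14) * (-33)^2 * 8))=161 /871200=0.00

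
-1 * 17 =-17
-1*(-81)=81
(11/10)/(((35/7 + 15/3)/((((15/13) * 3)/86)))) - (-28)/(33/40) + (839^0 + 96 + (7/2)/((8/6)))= 49278881/368940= 133.57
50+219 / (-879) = 14577 / 293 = 49.75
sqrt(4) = 2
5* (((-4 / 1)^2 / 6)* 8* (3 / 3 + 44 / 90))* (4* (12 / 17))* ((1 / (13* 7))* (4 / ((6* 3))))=137216 / 125307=1.10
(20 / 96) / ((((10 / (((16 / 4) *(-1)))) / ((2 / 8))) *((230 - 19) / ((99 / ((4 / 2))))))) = -33 / 6752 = -0.00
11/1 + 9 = 20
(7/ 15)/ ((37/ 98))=686/ 555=1.24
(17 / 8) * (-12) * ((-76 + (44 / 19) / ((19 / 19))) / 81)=11900 / 513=23.20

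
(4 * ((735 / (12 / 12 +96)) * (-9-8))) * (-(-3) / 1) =-149940 / 97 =-1545.77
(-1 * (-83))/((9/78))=2158/3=719.33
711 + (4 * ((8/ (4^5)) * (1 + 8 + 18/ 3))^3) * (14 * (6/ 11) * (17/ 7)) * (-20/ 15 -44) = 127163889/ 180224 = 705.59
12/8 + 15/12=11/4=2.75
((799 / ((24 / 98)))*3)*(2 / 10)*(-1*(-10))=39151 / 2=19575.50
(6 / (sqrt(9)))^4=16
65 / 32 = 2.03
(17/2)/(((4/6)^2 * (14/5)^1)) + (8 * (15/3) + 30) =8605/112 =76.83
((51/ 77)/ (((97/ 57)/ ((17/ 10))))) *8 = 197676/ 37345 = 5.29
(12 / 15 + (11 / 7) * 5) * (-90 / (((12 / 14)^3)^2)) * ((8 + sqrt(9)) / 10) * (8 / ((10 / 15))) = -18672577 / 720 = -25934.13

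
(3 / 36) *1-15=-179 / 12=-14.92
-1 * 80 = -80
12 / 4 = 3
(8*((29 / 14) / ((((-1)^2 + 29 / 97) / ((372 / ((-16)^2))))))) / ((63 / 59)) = 5144977 / 296352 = 17.36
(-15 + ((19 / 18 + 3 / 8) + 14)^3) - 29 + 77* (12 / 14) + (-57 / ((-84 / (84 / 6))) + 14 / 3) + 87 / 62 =42945959065 / 11570688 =3711.62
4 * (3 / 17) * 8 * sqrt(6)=96 * sqrt(6) / 17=13.83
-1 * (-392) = 392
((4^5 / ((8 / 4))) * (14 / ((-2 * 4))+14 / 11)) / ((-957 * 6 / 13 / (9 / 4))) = 4368 / 3509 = 1.24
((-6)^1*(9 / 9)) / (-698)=3 / 349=0.01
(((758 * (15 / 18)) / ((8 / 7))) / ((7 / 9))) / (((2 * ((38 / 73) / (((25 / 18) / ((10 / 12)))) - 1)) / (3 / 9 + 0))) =-691675 / 4016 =-172.23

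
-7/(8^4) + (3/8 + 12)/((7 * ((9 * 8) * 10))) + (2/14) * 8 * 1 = 23421/20480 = 1.14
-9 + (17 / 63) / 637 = -361162 / 40131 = -9.00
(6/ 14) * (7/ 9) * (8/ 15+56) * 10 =1696/ 9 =188.44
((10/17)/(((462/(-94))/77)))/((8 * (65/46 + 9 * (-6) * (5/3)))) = 1081/83130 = 0.01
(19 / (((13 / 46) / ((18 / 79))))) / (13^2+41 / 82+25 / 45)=283176 / 3143647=0.09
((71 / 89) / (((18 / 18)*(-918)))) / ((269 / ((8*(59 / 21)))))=-16756 / 230767299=-0.00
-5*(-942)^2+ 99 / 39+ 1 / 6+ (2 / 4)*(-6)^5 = -4440705.29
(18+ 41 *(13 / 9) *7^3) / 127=182981 / 1143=160.09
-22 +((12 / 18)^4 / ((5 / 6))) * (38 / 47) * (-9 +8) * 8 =-149318 / 6345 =-23.53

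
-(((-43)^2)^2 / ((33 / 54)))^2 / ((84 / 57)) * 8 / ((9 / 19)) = -303799701615405192 / 847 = -358677333666357.96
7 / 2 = 3.50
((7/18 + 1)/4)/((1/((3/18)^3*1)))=25/15552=0.00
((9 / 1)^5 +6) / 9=6561.67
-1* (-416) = 416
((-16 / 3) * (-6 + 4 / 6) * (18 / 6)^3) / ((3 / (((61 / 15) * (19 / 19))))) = 15616 / 15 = 1041.07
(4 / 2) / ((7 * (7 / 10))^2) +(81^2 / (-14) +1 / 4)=-4497645 / 9604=-468.31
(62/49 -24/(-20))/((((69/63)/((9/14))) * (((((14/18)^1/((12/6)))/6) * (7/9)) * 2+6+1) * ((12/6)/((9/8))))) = 8916399/77785540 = 0.11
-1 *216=-216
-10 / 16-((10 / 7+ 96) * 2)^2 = -37969.93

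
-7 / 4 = -1.75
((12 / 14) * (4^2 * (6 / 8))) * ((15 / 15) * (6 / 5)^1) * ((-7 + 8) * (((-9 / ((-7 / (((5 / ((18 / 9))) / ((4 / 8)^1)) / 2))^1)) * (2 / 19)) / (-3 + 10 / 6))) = -2916 / 931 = -3.13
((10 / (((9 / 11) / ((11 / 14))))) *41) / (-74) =-24805 / 4662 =-5.32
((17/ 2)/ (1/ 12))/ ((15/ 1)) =34/ 5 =6.80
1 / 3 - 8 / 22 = -1 / 33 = -0.03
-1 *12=-12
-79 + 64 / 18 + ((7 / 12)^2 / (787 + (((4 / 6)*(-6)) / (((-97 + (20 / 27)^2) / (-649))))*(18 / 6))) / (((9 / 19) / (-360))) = -67764064697 / 893859822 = -75.81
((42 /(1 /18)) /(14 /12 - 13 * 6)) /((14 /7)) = -2268 /461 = -4.92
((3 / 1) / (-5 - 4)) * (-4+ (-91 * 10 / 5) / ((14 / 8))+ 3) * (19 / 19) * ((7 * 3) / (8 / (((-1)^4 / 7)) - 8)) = 245 / 16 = 15.31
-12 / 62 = -6 / 31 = -0.19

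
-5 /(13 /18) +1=-77 /13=-5.92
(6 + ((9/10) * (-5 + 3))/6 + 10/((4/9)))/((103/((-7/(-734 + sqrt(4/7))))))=329 * sqrt(7)/323702220 + 845201/323702220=0.00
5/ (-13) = -5/ 13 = -0.38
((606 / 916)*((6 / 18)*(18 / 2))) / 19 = 909 / 8702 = 0.10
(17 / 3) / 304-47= -42847 / 912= -46.98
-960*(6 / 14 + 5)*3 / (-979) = 109440 / 6853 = 15.97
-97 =-97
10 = 10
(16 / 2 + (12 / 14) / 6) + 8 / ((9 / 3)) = 227 / 21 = 10.81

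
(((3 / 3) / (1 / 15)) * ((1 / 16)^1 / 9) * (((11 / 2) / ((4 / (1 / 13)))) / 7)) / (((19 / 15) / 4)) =275 / 55328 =0.00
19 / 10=1.90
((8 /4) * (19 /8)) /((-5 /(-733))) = 13927 /20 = 696.35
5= 5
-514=-514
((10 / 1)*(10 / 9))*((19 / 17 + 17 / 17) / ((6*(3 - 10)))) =-200 / 357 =-0.56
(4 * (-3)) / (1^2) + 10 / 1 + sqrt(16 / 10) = -2 + 2 * sqrt(10) / 5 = -0.74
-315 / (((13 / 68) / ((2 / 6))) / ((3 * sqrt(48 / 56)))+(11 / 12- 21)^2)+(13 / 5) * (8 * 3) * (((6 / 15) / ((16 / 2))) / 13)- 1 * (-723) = 60147360 * sqrt(42) / 974913084601+17608368828864681 / 24372827115025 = 722.46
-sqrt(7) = -2.65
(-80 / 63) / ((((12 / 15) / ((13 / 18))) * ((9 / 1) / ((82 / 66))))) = -26650 / 168399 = -0.16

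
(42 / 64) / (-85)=-21 / 2720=-0.01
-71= -71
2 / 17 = 0.12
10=10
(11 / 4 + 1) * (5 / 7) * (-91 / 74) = -975 / 296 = -3.29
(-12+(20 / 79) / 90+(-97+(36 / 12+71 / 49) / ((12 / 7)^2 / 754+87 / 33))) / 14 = -40935061267 / 5340410586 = -7.67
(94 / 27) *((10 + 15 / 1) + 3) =2632 / 27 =97.48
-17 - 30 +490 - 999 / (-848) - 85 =304583 / 848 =359.18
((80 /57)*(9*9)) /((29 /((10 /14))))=10800 /3857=2.80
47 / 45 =1.04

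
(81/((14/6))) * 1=243/7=34.71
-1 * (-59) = 59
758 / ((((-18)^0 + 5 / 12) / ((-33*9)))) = -2701512 / 17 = -158912.47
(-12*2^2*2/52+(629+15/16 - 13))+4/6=384233/624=615.76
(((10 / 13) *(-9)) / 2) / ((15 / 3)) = -9 / 13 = -0.69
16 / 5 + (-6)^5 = -38864 / 5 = -7772.80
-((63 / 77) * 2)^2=-324 / 121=-2.68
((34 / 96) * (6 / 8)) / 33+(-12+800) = 1664273 / 2112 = 788.01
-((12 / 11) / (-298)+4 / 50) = -3128 / 40975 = -0.08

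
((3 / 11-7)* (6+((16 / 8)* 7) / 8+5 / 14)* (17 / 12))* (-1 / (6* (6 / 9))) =142783 / 7392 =19.32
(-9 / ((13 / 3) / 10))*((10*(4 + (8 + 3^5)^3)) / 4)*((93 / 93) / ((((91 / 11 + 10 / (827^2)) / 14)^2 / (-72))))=947280318231498464009412000 / 5595091598845957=169305596074.05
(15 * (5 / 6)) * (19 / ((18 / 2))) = 475 / 18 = 26.39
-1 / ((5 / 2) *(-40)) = 1 / 100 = 0.01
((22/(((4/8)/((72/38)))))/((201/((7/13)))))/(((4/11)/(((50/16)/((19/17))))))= 1079925/628862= 1.72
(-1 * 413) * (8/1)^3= -211456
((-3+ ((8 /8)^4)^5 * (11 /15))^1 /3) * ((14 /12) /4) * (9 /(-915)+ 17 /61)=-4879 /82350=-0.06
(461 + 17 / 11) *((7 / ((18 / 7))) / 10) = 20776 / 165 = 125.92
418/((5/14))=5852/5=1170.40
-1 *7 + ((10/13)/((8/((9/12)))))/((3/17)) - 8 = -3035/208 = -14.59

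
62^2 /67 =3844 /67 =57.37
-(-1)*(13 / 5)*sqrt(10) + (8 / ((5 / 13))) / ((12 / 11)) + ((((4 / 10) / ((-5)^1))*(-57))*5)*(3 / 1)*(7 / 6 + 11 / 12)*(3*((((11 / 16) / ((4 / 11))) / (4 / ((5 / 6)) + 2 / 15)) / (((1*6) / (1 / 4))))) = 34.11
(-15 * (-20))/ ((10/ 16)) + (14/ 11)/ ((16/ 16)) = 5294/ 11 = 481.27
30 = 30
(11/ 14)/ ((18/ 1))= 11/ 252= 0.04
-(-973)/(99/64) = 62272/99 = 629.01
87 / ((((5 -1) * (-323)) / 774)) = -33669 / 646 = -52.12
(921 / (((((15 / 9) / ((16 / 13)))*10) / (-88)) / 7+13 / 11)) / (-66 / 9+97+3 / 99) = 28083132 / 3172195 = 8.85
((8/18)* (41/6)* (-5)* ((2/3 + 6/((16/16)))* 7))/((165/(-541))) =2323.49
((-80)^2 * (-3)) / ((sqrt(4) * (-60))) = 160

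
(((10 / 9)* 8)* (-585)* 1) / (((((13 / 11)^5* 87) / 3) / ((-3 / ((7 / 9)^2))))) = 15654157200 / 40585181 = 385.71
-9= -9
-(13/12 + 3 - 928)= 11087/12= 923.92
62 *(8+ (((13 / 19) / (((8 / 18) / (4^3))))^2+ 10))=217674684 / 361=602976.96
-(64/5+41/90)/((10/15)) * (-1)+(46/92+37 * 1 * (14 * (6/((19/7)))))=1328597/1140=1165.44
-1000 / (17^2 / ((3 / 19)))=-3000 / 5491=-0.55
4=4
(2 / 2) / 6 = 0.17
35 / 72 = 0.49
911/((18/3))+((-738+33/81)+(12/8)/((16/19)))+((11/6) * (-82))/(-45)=-2508353/4320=-580.64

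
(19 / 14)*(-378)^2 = 193914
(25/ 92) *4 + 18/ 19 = 889/ 437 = 2.03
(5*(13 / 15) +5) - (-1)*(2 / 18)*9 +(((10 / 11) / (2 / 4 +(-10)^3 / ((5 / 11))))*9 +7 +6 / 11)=2594870 / 145167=17.88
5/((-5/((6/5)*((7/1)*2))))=-84/5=-16.80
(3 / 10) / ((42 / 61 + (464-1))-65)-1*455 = -110655817 / 243200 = -455.00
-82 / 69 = -1.19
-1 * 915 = -915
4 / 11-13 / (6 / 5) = -691 / 66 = -10.47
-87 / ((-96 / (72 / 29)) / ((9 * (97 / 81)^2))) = 9409 / 324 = 29.04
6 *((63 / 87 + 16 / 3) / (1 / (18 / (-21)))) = -31.15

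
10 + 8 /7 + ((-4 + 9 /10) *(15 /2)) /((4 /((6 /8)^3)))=62295 /7168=8.69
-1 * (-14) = 14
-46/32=-23/16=-1.44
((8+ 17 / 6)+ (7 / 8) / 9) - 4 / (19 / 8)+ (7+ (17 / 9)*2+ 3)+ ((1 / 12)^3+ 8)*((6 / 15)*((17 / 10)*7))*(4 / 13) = 3707099 / 106704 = 34.74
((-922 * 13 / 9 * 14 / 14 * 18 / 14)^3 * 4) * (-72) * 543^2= 146222756609321763072 / 343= 426305412855165490.01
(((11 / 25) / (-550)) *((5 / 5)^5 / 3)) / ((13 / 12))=-2 / 8125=-0.00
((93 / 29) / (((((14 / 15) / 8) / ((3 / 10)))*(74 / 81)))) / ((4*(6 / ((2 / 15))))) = 7533 / 150220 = 0.05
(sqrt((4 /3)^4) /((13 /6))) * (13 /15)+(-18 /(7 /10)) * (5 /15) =-7.86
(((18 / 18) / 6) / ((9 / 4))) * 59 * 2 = 236 / 27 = 8.74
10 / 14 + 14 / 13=1.79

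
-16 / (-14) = 8 / 7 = 1.14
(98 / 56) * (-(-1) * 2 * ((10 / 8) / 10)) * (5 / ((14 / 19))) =95 / 32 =2.97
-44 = -44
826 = 826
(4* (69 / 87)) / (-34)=-46 / 493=-0.09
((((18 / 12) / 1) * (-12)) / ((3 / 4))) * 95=-2280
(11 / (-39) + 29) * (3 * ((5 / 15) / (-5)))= -224 / 39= -5.74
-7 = -7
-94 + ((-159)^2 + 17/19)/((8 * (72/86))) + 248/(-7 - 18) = 125541611/34200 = 3670.81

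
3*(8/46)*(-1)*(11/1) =-132/23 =-5.74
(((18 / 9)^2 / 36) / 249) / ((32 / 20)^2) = 25 / 143424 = 0.00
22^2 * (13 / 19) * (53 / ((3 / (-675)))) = -75032100 / 19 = -3949057.89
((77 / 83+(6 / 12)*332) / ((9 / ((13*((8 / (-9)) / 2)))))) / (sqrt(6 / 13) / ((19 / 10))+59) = -199486008020 / 109825132959+136887400*sqrt(78) / 109825132959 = -1.81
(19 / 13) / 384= 19 / 4992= 0.00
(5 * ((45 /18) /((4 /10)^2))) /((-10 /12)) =-375 /4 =-93.75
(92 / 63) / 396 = 23 / 6237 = 0.00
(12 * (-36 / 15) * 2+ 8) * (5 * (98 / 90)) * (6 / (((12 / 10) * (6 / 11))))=-66836 / 27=-2475.41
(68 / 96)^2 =289 / 576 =0.50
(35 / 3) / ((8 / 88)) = 385 / 3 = 128.33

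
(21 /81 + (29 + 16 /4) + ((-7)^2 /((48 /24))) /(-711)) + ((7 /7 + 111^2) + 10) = 52750049 /4266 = 12365.22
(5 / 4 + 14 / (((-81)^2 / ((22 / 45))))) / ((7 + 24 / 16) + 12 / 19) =28071683 / 204900030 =0.14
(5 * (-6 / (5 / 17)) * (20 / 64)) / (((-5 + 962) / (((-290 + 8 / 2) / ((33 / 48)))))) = 4420 / 319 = 13.86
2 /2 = 1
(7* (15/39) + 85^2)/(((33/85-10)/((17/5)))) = -27154440/10621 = -2556.67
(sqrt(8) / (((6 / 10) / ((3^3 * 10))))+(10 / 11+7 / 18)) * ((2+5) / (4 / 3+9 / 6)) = 1799 / 561+37800 * sqrt(2) / 17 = 3147.75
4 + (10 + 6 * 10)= 74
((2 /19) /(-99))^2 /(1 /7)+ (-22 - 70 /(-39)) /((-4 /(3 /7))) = 697020265 /321972651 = 2.16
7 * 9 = 63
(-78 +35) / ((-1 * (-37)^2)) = 43 / 1369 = 0.03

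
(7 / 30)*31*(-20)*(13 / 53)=-5642 / 159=-35.48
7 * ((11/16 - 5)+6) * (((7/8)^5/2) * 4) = 3176523/262144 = 12.12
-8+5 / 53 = -419 / 53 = -7.91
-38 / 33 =-1.15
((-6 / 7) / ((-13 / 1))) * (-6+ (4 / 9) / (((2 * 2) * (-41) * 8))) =-17713 / 44772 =-0.40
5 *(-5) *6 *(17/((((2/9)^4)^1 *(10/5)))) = -8365275/16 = -522829.69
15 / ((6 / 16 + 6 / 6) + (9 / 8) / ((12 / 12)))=6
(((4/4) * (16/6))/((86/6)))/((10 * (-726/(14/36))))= -0.00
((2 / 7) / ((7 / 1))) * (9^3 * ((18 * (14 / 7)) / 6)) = 8748 / 49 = 178.53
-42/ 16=-21/ 8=-2.62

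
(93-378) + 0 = -285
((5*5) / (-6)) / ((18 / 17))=-425 / 108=-3.94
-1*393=-393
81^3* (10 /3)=1771470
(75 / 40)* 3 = 45 / 8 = 5.62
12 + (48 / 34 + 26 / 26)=245 / 17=14.41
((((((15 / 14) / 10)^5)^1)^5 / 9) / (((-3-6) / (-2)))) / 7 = 10460353203 / 5284681618822285532935702846518591488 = 0.00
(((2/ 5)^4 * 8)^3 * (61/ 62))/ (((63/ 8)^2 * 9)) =4093640704/ 270349365234375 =0.00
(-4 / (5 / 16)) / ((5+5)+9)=-0.67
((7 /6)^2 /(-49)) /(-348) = 1 /12528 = 0.00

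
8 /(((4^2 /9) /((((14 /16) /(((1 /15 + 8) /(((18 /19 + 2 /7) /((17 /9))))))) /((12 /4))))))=16605 /156332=0.11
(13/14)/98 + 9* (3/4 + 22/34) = 12.58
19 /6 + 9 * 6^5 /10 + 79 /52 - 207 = 6796.09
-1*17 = -17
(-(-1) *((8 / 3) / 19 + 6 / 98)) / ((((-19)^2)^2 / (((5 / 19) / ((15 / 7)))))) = 563 / 2963890503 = 0.00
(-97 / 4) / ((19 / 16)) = -388 / 19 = -20.42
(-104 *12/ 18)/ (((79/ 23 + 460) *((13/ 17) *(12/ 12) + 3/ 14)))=-66976/ 438273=-0.15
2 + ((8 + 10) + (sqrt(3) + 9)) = sqrt(3) + 29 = 30.73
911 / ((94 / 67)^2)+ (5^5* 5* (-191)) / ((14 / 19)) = -250485779897 / 61852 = -4049760.39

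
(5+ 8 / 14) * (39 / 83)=1521 / 581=2.62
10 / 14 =5 / 7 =0.71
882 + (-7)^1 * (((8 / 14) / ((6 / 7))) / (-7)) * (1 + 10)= 2668 / 3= 889.33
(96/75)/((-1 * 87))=-32/2175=-0.01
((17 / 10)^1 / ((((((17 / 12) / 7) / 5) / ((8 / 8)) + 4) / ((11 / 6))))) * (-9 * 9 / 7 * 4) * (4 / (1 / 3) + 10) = -1332936 / 1697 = -785.47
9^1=9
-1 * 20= -20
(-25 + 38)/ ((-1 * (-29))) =13/ 29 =0.45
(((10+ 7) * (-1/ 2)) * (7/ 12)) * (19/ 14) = -323/ 48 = -6.73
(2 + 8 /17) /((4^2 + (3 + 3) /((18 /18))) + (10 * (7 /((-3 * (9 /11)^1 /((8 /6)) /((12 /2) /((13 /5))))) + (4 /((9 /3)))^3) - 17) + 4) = -14742 /328457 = -0.04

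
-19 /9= -2.11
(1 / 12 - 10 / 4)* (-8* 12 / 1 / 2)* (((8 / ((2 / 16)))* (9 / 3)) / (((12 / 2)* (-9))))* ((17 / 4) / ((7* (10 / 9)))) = -7888 / 35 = -225.37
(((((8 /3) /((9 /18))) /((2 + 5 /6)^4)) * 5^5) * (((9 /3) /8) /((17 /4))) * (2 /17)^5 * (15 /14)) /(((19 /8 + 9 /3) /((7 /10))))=6220800000 /86687737719307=0.00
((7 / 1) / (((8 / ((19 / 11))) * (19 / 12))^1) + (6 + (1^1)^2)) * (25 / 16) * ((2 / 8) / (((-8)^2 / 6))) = 13125 / 45056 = 0.29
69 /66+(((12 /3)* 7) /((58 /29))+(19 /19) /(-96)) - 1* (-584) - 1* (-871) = 1552357 /1056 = 1470.04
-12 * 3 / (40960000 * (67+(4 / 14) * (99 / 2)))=-63 / 5816320000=-0.00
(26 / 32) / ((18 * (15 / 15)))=13 / 288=0.05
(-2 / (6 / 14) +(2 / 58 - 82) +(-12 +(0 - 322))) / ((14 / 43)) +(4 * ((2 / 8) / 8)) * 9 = -6288859 / 4872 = -1290.82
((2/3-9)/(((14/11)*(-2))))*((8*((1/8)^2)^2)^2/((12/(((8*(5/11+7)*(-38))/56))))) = -19475/462422016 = -0.00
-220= -220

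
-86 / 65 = -1.32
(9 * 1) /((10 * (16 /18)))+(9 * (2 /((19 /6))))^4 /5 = 2187338337 /10425680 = 209.80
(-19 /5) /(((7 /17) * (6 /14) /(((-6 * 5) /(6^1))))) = 323 /3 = 107.67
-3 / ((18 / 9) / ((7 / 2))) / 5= -21 / 20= -1.05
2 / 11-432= -4750 / 11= -431.82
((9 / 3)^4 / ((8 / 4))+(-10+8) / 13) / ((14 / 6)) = 3147 / 182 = 17.29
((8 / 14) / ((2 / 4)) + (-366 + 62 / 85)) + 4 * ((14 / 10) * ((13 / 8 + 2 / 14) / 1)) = -421531 / 1190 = -354.23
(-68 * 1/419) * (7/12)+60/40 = 3533/2514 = 1.41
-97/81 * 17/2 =-1649/162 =-10.18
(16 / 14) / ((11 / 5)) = 40 / 77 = 0.52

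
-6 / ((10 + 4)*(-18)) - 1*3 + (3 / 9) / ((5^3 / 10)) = -3097 / 1050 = -2.95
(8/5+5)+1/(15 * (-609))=12058/1827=6.60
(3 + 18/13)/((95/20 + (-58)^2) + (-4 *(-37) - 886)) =228/136799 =0.00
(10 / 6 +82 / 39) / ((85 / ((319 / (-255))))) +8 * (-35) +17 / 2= -153035087 / 563550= -271.56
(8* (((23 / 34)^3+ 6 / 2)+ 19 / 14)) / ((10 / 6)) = 3851823 / 171955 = 22.40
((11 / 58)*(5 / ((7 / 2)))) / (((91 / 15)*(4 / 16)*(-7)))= -3300 / 129311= -0.03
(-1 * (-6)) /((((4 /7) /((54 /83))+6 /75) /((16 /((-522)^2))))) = 175 /476006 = 0.00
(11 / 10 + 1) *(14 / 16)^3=7203 / 5120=1.41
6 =6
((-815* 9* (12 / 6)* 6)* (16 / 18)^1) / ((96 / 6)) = -4890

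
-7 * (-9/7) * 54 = 486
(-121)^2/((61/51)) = 12240.84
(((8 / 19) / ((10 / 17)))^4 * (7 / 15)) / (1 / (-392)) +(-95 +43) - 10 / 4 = -250512763363 / 2443518750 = -102.52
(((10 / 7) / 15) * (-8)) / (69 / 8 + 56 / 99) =-4224 / 50953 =-0.08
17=17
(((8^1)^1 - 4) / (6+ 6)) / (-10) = -1 / 30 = -0.03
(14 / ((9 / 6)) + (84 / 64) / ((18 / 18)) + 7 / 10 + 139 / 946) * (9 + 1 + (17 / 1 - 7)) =1304659 / 5676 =229.86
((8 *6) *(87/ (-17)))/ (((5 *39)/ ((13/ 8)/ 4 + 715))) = -901.22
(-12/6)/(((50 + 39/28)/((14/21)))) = -112/4317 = -0.03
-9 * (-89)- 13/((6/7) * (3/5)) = 775.72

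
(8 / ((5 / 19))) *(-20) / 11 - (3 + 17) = -828 / 11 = -75.27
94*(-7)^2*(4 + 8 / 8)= 23030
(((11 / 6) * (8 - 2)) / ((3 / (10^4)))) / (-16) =-6875 / 3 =-2291.67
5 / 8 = 0.62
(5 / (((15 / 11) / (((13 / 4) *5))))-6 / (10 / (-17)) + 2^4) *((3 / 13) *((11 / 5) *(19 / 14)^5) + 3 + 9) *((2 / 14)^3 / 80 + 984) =1786043223015559911 / 1475789056000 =1210229.35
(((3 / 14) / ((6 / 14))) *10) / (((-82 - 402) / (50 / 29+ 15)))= -0.17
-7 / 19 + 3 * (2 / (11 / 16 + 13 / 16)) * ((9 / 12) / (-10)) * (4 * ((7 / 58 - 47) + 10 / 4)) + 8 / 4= 151213 / 2755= 54.89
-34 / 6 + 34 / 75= -391 / 75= -5.21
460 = 460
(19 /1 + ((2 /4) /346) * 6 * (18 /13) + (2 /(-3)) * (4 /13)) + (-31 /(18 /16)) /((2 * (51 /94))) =-6.59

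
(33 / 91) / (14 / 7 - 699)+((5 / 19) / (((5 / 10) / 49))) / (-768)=-15780383 / 462763392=-0.03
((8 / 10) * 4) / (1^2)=16 / 5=3.20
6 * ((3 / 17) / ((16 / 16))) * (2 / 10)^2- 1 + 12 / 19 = -2633 / 8075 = -0.33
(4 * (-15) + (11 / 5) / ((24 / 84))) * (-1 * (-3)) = -156.90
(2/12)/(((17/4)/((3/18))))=1/153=0.01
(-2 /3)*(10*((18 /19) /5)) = -24 /19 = -1.26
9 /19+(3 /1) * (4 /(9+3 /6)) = 33 /19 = 1.74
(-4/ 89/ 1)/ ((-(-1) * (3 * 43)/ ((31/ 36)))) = -31/ 103329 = -0.00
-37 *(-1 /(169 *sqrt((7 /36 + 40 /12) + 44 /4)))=222 *sqrt(523) /88387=0.06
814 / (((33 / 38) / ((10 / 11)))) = 28120 / 33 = 852.12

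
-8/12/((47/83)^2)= -13778/6627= -2.08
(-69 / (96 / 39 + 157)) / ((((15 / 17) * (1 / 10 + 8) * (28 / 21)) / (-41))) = 1.86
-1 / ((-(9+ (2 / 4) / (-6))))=12 / 107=0.11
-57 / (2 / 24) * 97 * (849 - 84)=-50756220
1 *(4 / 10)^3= 8 / 125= 0.06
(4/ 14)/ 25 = 2/ 175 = 0.01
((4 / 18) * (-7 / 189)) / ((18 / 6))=-2 / 729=-0.00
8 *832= 6656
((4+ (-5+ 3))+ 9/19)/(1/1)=47/19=2.47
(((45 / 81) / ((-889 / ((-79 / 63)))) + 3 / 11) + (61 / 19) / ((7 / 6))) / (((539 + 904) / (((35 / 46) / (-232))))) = -398402975 / 57940898059044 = -0.00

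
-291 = -291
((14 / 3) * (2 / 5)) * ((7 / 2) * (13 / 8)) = 637 / 60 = 10.62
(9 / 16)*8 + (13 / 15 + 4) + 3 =371 / 30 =12.37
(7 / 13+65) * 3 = 2556 / 13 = 196.62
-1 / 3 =-0.33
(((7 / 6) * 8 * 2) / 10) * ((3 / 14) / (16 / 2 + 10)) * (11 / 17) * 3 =11 / 255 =0.04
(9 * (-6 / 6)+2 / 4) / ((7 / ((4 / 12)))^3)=-0.00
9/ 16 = 0.56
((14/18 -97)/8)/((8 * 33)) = -433/9504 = -0.05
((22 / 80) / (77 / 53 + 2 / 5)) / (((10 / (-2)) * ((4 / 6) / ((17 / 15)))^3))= -2864279 / 19640000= -0.15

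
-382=-382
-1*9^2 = -81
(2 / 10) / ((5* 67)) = 0.00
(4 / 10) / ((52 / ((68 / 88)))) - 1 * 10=-28583 / 2860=-9.99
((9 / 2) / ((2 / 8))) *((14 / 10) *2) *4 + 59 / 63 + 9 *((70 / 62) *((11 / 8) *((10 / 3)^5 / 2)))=90152057 / 29295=3077.39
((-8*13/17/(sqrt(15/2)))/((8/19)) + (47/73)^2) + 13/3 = 75904/15987 -247*sqrt(30)/255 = -0.56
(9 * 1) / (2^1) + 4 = 17 / 2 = 8.50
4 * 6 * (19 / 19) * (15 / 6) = 60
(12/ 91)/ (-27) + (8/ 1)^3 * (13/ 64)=85172/ 819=104.00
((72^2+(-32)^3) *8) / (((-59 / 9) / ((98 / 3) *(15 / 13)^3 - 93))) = -1441330.02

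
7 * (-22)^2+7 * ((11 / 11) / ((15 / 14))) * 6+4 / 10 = 17138 / 5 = 3427.60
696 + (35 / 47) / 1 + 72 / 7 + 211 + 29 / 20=6050181 / 6580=919.48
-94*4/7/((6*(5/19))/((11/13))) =-28.79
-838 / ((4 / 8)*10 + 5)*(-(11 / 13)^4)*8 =49076632 / 142805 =343.66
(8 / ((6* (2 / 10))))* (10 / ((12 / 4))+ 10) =800 / 9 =88.89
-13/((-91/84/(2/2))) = 12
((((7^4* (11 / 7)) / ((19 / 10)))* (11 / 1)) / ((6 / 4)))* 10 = 8300600 / 57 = 145624.56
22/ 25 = 0.88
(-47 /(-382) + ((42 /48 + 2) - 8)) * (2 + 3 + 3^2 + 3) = -129931 /1528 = -85.03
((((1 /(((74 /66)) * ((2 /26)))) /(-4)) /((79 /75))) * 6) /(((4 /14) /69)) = -46621575 /11692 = -3987.48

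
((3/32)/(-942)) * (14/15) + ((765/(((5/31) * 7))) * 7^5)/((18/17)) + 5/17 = 13778804049721/1281120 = 10755279.79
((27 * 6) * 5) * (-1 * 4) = -3240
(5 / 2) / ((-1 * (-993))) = 5 / 1986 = 0.00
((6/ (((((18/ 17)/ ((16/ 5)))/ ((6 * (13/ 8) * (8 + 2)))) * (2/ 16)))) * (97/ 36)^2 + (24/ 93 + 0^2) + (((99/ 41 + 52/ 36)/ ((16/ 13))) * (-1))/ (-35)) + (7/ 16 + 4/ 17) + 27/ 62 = 100643189141371/ 980093520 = 102687.33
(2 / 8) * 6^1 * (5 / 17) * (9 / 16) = 135 / 544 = 0.25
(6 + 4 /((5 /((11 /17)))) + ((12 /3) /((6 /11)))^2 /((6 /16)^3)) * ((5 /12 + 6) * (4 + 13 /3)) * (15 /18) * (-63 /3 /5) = -28564711945 /148716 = -192075.58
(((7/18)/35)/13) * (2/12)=1/7020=0.00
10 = 10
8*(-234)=-1872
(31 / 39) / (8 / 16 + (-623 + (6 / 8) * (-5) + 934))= 124 / 48009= 0.00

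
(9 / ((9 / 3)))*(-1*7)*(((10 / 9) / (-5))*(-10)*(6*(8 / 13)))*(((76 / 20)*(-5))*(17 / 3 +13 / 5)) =1055488 / 39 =27063.79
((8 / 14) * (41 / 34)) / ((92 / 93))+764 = 4185949 / 5474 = 764.70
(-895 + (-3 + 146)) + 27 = -725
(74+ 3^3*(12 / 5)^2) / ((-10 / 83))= -238127 / 125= -1905.02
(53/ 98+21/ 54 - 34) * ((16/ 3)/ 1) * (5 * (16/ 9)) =-18667520/ 11907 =-1567.78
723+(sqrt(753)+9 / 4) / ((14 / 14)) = sqrt(753)+2901 / 4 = 752.69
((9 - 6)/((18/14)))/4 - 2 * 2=-41/12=-3.42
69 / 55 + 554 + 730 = 70689 / 55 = 1285.25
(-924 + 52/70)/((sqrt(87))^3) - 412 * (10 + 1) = -4533.14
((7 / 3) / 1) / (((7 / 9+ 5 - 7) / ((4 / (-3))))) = 28 / 11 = 2.55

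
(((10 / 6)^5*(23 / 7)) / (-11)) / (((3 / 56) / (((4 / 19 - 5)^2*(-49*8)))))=1866537400000 / 2894859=644776.62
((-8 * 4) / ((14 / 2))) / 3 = -32 / 21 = -1.52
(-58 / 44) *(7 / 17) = -203 / 374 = -0.54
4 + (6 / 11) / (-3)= 42 / 11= 3.82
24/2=12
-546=-546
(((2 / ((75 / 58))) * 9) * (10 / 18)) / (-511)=-116 / 7665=-0.02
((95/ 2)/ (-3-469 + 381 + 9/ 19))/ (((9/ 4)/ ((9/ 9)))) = -361/ 1548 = -0.23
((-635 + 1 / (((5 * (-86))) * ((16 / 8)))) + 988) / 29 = 303579 / 24940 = 12.17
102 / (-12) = -17 / 2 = -8.50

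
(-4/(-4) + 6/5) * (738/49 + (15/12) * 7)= 52.38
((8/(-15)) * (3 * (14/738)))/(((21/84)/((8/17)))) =-1792/31365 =-0.06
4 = 4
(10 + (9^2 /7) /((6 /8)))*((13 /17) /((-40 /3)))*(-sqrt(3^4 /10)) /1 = 31239*sqrt(10) /23800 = 4.15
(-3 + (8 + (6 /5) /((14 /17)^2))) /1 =3317 /490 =6.77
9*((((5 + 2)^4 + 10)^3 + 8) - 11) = 126134572752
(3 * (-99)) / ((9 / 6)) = -198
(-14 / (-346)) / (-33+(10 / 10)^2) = -7 / 5536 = -0.00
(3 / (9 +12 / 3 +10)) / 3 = 1 / 23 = 0.04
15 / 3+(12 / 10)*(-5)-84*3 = -253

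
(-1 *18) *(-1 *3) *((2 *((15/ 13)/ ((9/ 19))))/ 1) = 3420/ 13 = 263.08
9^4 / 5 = 6561 / 5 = 1312.20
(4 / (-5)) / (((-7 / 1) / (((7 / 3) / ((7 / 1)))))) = 4 / 105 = 0.04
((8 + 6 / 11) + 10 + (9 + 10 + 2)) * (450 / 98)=97875 / 539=181.59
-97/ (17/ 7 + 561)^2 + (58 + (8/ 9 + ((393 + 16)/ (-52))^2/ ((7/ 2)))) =76.56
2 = 2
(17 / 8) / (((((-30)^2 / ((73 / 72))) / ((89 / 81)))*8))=110449 / 335923200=0.00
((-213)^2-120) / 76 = 45249 / 76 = 595.38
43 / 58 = 0.74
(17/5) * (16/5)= 272/25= 10.88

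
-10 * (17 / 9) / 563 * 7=-1190 / 5067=-0.23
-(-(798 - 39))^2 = -576081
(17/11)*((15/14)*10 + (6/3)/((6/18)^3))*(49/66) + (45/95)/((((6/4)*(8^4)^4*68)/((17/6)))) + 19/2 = 216787523462919880825/2588443885831192576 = 83.75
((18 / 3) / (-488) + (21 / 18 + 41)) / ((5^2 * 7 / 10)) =30857 / 12810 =2.41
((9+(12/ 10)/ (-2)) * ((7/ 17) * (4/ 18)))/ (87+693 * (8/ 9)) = 196/ 179265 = 0.00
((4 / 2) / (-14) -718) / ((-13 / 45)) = 2485.88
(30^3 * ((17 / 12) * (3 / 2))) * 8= 459000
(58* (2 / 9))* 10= 1160 / 9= 128.89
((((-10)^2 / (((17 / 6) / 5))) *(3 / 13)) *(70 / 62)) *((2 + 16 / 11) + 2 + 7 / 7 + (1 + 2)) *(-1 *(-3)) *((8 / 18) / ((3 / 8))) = 8960000 / 5797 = 1545.63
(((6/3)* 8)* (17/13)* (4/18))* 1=544/117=4.65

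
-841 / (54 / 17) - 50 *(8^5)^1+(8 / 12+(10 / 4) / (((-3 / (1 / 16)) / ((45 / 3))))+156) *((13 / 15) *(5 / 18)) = -8494643567 / 5184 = -1638627.23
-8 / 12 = -0.67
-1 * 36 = -36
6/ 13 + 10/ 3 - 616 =-23876/ 39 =-612.21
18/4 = 9/2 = 4.50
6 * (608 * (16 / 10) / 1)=5836.80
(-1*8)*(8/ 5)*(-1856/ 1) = 118784/ 5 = 23756.80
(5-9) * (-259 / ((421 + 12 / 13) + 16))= 13468 / 5693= 2.37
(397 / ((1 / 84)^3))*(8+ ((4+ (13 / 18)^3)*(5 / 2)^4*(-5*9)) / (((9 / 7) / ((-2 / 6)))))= 76337307773573 / 162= 471217949219.59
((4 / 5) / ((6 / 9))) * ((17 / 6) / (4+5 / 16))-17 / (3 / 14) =-27098 / 345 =-78.54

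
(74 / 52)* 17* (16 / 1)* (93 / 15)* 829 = 129317368 / 65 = 1989497.97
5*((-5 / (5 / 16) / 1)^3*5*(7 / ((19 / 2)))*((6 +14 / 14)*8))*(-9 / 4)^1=180633600 / 19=9507031.58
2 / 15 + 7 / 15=3 / 5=0.60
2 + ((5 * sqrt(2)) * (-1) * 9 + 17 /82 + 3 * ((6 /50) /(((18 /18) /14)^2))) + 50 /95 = 2854787 /38950-45 * sqrt(2) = 9.65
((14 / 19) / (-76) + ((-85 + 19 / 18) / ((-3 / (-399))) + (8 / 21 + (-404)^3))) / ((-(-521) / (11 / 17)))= -81907.50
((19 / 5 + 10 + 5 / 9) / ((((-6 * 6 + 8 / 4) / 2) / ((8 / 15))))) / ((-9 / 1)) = 304 / 6075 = 0.05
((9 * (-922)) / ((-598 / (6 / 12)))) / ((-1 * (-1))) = 4149 / 598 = 6.94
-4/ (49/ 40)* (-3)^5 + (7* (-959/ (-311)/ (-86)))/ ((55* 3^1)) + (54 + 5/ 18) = 274976570192/ 324362115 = 847.75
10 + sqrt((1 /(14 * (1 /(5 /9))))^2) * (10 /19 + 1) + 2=28873 /2394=12.06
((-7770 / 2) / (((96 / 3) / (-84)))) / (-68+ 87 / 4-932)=-11655 / 1118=-10.42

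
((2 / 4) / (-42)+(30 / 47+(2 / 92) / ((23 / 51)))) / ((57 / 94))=1408891 / 1266426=1.11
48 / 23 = 2.09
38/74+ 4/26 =321/481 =0.67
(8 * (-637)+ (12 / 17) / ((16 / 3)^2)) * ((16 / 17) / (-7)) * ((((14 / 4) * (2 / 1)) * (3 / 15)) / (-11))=-5544421 / 63580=-87.20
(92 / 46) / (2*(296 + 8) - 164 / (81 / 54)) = 3 / 748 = 0.00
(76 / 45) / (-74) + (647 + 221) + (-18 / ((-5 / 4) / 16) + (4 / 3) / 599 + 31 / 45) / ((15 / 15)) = 219227855 / 199467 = 1099.07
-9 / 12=-0.75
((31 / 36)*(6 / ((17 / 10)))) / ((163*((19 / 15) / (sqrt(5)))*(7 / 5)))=3875*sqrt(5) / 368543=0.02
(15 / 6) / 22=5 / 44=0.11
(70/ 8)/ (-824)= -35/ 3296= -0.01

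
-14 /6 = -7 /3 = -2.33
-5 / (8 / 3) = -15 / 8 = -1.88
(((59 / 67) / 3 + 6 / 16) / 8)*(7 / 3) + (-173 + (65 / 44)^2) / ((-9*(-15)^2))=293496529 / 1050667200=0.28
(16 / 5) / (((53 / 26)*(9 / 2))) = 832 / 2385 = 0.35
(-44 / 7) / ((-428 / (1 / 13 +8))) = 165 / 1391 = 0.12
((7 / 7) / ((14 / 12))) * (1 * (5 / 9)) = 10 / 21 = 0.48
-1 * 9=-9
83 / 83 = 1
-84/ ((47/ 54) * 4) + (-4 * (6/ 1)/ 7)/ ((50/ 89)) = -248646/ 8225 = -30.23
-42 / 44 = -21 / 22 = -0.95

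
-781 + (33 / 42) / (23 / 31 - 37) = -12290157 / 15736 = -781.02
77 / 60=1.28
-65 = -65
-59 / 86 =-0.69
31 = 31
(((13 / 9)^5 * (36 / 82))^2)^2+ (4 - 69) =-36273071423468068919249 / 5236192181870167076001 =-6.93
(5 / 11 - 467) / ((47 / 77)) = -35924 / 47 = -764.34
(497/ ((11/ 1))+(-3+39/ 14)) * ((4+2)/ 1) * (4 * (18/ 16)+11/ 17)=519375/ 374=1388.70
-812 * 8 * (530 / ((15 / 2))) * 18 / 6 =-1377152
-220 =-220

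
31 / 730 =0.04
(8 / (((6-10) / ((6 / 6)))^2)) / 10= 1 / 20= 0.05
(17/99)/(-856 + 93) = -17/75537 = -0.00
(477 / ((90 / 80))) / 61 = 424 / 61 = 6.95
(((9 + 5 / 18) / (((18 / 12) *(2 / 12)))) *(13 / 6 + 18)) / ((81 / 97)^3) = 18442383311 / 14348907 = 1285.28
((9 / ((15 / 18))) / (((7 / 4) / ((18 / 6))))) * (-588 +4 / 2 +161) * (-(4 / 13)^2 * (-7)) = -881280 / 169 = -5214.67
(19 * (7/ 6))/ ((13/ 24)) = 532/ 13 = 40.92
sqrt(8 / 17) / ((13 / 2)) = 4 * sqrt(34) / 221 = 0.11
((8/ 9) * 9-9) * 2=-2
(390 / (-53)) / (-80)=39 / 424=0.09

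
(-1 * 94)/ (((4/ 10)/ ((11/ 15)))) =-517/ 3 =-172.33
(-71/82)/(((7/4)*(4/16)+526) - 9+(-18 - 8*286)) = 568/1173297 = 0.00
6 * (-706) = -4236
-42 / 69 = -14 / 23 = -0.61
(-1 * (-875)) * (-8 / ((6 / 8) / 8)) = -224000 / 3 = -74666.67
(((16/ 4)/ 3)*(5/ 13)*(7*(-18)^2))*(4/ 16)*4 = 15120/ 13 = 1163.08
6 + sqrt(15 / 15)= 7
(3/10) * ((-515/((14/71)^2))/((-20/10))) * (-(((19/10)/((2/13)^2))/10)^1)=-5001675159/313600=-15949.22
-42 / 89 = -0.47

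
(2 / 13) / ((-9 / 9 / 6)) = -12 / 13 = -0.92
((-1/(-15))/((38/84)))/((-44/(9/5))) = -63/10450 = -0.01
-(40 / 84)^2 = -100 / 441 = -0.23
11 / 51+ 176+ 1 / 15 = 14984 / 85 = 176.28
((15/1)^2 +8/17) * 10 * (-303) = -11613990/17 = -683175.88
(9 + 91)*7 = 700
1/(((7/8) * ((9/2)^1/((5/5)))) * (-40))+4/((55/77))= 5.59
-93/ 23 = -4.04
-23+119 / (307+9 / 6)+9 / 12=-53961 / 2468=-21.86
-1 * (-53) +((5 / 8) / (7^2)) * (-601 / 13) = 267083 / 5096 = 52.41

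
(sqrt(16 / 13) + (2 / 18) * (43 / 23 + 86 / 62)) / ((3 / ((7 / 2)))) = 301 / 713 + 14 * sqrt(13) / 39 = 1.72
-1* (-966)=966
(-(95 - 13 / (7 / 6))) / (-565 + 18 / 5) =2935 / 19649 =0.15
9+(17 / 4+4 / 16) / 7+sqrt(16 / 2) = 12.47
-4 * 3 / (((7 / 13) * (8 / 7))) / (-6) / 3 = 13 / 12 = 1.08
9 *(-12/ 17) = -108/ 17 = -6.35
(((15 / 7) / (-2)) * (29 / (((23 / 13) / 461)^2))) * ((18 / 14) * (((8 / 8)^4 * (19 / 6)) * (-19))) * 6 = 50760690792435 / 51842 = 979142216.59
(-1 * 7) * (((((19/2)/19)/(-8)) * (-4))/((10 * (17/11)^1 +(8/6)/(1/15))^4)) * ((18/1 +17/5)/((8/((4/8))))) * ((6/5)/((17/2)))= -10966109/52437996000000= -0.00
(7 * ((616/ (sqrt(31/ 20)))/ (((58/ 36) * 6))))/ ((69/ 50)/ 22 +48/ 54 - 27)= -256132800 * sqrt(155)/ 231833221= -13.75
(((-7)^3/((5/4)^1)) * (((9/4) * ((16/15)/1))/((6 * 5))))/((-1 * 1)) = 21.95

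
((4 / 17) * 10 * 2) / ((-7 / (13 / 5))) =-208 / 119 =-1.75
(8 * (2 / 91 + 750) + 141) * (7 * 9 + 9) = 40236984 / 91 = 442164.66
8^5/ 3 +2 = 32774/ 3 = 10924.67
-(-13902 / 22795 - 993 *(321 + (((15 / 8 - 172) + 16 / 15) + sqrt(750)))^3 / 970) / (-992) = -103487816231781709 / 26049761280000 - 111229997659 *sqrt(30) / 307916800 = -5951.26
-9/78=-0.12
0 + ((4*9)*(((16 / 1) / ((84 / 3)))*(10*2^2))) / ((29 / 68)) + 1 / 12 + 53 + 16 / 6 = 1611989 / 812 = 1985.21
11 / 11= 1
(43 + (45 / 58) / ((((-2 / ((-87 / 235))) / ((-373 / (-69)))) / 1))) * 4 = 189289 / 1081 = 175.11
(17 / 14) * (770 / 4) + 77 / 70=234.85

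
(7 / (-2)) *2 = -7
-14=-14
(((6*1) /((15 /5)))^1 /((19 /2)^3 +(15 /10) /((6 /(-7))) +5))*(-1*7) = -112 /6885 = -0.02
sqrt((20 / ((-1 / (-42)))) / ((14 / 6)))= 6 * sqrt(10)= 18.97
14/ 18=7/ 9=0.78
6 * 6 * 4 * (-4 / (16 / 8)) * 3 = -864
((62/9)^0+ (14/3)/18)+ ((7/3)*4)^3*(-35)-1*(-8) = -768070/27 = -28447.04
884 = 884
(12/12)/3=1/3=0.33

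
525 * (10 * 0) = 0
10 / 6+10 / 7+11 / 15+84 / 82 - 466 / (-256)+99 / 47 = 75794429 / 8632960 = 8.78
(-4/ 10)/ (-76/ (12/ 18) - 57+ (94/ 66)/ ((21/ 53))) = 693/ 290030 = 0.00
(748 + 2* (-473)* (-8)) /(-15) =-2772 /5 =-554.40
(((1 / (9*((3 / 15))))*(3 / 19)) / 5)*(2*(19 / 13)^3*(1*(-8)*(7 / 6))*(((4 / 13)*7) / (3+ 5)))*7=-495292 / 257049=-1.93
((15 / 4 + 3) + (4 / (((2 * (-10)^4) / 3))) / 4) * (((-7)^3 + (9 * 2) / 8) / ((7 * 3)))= -61336363 / 560000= -109.53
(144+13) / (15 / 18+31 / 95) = 89490 / 661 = 135.39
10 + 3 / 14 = 143 / 14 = 10.21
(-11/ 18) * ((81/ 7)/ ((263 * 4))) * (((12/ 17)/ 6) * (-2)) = 99/ 62594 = 0.00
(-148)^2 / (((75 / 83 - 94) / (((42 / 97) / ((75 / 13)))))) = -330881824 / 18737975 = -17.66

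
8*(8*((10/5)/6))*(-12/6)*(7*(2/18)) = -33.19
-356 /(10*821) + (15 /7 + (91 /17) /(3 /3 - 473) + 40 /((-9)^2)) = 48221451491 /18676140840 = 2.58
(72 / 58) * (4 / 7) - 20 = -3916 / 203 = -19.29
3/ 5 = 0.60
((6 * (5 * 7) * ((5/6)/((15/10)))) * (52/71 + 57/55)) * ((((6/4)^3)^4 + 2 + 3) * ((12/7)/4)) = 19060591735/1599488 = 11916.68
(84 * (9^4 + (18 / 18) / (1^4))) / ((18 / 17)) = 1561756 / 3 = 520585.33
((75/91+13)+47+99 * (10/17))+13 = 204296/1547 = 132.06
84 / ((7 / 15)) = 180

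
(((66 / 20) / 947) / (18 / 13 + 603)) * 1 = 143 / 24801930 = 0.00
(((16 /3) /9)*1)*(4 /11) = 64 /297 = 0.22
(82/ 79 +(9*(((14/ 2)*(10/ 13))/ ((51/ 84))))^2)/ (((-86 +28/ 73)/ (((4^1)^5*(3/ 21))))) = -918941412058112/ 84403353125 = -10887.50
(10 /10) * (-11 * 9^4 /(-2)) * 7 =505197 /2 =252598.50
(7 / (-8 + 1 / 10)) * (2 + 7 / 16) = -1365 / 632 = -2.16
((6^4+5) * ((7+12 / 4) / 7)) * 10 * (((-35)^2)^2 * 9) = 251011687500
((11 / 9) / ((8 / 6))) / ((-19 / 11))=-0.53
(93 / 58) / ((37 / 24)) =1116 / 1073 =1.04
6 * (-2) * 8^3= -6144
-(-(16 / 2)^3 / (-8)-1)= -63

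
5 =5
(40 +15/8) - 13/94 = 15693/376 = 41.74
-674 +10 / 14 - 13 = -686.29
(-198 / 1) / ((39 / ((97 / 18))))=-1067 / 39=-27.36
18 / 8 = 9 / 4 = 2.25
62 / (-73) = -0.85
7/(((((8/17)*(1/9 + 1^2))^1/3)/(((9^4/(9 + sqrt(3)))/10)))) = 63241479/20800 - 7026831*sqrt(3)/20800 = 2455.32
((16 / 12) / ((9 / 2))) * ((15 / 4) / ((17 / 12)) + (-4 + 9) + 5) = 1720 / 459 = 3.75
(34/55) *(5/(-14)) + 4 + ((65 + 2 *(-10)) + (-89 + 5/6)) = -18197/462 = -39.39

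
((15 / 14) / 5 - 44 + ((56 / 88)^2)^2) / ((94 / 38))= -169885061 / 9633778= -17.63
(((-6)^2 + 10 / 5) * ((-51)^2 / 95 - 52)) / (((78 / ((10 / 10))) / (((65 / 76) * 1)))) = -2339 / 228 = -10.26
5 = 5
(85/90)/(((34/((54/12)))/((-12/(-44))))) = 3/88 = 0.03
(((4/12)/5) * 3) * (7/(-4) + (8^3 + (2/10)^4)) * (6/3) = 1275629/6250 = 204.10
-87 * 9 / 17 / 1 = -783 / 17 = -46.06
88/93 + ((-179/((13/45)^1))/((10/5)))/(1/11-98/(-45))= -368242501/2715414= -135.61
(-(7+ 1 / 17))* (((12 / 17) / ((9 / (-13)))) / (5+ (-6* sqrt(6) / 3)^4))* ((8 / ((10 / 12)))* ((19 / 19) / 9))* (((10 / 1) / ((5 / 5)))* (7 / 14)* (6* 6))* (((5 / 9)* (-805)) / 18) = -38272000 / 647649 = -59.09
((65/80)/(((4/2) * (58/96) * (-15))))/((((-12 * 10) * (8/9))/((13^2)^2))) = 1113879/92800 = 12.00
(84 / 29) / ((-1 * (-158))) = 42 / 2291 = 0.02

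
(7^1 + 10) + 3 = 20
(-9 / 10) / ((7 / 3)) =-0.39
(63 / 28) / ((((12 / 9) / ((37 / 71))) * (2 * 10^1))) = 0.04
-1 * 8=-8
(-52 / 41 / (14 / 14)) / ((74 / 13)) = -338 / 1517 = -0.22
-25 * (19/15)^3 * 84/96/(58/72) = -48013/870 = -55.19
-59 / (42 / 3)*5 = -295 / 14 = -21.07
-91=-91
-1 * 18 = -18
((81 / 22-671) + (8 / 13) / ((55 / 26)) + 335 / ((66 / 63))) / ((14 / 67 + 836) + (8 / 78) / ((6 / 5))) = -149717061 / 360564160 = -0.42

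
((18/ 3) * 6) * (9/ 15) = 108/ 5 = 21.60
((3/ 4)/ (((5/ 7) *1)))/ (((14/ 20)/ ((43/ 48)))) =43/ 32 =1.34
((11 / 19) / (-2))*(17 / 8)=-187 / 304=-0.62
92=92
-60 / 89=-0.67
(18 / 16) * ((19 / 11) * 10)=855 / 44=19.43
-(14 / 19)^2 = -196 / 361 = -0.54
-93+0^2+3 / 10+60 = -327 / 10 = -32.70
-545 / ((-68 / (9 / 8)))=4905 / 544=9.02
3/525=1/175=0.01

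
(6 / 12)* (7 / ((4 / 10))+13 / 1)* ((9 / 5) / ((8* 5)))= 549 / 800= 0.69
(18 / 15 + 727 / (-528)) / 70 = -467 / 184800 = -0.00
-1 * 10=-10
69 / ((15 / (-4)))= -92 / 5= -18.40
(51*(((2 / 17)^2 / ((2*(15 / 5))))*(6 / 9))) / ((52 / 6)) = 2 / 221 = 0.01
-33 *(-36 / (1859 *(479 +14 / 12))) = 648 / 486889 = 0.00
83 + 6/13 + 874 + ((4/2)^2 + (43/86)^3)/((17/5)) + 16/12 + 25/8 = 2554229/2652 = 963.13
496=496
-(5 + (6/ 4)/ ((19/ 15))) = -235/ 38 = -6.18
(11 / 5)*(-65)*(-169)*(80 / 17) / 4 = 483340 / 17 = 28431.76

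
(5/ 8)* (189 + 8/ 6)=2855/ 24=118.96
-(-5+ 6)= -1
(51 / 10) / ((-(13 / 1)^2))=-51 / 1690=-0.03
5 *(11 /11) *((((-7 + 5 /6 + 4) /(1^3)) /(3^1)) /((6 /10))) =-325 /54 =-6.02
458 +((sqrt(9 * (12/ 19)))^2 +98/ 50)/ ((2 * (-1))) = 431469/ 950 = 454.18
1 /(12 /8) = 2 /3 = 0.67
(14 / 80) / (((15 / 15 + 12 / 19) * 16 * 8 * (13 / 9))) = 0.00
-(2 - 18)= 16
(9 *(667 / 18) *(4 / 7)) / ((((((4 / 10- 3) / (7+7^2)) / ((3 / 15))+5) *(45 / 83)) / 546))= 161211232 / 4005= 40252.49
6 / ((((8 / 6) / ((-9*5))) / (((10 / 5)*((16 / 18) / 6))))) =-60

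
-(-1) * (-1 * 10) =-10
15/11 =1.36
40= 40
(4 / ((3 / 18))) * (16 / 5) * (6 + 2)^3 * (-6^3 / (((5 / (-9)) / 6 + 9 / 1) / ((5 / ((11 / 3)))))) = -6879707136 / 5291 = -1300265.95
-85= -85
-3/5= -0.60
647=647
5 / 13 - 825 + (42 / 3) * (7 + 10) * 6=7844 / 13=603.38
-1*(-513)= 513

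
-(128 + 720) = -848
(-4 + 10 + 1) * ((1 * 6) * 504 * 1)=21168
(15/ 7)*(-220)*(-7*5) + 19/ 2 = 33019/ 2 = 16509.50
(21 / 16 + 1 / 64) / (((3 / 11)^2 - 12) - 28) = -10285 / 309184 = -0.03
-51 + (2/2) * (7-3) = -47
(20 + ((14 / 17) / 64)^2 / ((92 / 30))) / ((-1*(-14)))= 272261855 / 190582784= 1.43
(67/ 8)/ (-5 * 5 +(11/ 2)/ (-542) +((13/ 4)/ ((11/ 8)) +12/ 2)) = -199727/ 396986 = -0.50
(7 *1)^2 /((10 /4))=98 /5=19.60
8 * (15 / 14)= 60 / 7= 8.57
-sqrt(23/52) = -sqrt(299)/26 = -0.67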